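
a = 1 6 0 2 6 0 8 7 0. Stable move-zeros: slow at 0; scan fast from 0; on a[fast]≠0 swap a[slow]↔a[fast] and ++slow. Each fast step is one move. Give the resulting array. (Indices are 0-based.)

[1, 6, 2, 6, 8, 7, 0, 0, 0]

(s=0,f=0) a[fast]=1≠0 swap→a[0]=1 → slow++,fast++
(s=1,f=1) a[fast]=6≠0 swap→a[1]=6 → slow++,fast++
(s=2,f=2) a[fast]=0 → fast++
(s=2,f=3) a[fast]=2≠0 swap→a[2]=2 → slow++,fast++
(s=3,f=4) a[fast]=6≠0 swap→a[3]=6 → slow++,fast++
(s=4,f=5) a[fast]=0 → fast++
(s=4,f=6) a[fast]=8≠0 swap→a[4]=8 → slow++,fast++
(s=5,f=7) a[fast]=7≠0 swap→a[5]=7 → slow++,fast++
(s=6,f=8) a[fast]=0 → fast++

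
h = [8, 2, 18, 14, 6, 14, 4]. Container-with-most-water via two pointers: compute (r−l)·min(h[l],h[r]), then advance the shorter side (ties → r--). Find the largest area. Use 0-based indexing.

max area = 42

l=0 r=6: min(8,4)*6=24 best=24 *, r--
l=0 r=5: min(8,14)*5=40 best=40 *, l++
l=1 r=5: min(2,14)*4=8 best=40, l++
l=2 r=5: min(18,14)*3=42 best=42 *, r--
l=2 r=4: min(18,6)*2=12 best=42, r--
l=2 r=3: min(18,14)*1=14 best=42, r--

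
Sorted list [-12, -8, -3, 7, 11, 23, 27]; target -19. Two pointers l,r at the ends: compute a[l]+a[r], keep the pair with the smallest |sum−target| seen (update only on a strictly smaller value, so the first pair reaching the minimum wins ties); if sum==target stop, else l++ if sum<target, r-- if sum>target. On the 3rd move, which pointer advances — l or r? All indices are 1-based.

r

[1,7] -12+27=15 d=34 * → r--
[1,6] -12+23=11 d=30 * → r--
[1,5] -12+11=-1 d=18 * → r--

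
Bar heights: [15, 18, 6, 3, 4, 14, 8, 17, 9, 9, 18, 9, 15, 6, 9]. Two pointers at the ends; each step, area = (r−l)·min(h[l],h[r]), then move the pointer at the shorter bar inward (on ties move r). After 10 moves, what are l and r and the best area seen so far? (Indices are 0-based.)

[0,14] min(15,9)*14=126 best=126 * → r--
[0,13] min(15,6)*13=78 best=126 → r--
[0,12] min(15,15)*12=180 best=180 * → r--
[0,11] min(15,9)*11=99 best=180 → r--
[0,10] min(15,18)*10=150 best=180 → l++
[1,10] min(18,18)*9=162 best=180 → r--
[1,9] min(18,9)*8=72 best=180 → r--
[1,8] min(18,9)*7=63 best=180 → r--
[1,7] min(18,17)*6=102 best=180 → r--
[1,6] min(18,8)*5=40 best=180 → r--

l=1, r=5, best area=180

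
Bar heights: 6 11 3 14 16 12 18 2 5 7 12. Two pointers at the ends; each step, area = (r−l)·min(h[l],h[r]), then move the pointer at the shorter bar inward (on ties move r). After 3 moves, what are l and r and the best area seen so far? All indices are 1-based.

[1,11] min(6,12)*10=60 best=60 * → l++
[2,11] min(11,12)*9=99 best=99 * → l++
[3,11] min(3,12)*8=24 best=99 → l++

l=4, r=11, best area=99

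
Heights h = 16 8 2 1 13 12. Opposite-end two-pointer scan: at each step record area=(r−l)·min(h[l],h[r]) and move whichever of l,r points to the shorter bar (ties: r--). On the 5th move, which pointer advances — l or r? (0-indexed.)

r

l=0 r=5: min(16,12)*5=60 best=60 *, r--
l=0 r=4: min(16,13)*4=52 best=60, r--
l=0 r=3: min(16,1)*3=3 best=60, r--
l=0 r=2: min(16,2)*2=4 best=60, r--
l=0 r=1: min(16,8)*1=8 best=60, r--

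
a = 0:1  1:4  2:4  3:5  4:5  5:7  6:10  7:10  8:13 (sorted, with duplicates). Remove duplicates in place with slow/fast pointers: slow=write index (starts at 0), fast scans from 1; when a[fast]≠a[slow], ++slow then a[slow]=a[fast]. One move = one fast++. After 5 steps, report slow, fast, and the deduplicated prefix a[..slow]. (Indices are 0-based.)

(s=0,f=1) a[fast]=4≠a[slow]=1 write a[1]=4 → slow++,fast++
(s=1,f=2) a[fast]=4=a[slow] dup → fast++
(s=1,f=3) a[fast]=5≠a[slow]=4 write a[2]=5 → slow++,fast++
(s=2,f=4) a[fast]=5=a[slow] dup → fast++
(s=2,f=5) a[fast]=7≠a[slow]=5 write a[3]=7 → slow++,fast++

slow=3, fast=6, prefix=[1, 4, 5, 7]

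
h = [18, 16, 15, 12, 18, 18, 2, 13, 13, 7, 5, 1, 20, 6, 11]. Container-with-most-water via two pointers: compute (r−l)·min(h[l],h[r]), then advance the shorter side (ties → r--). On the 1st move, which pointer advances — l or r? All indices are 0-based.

r

l=0 r=14: min(18,11)*14=154 best=154 *, r--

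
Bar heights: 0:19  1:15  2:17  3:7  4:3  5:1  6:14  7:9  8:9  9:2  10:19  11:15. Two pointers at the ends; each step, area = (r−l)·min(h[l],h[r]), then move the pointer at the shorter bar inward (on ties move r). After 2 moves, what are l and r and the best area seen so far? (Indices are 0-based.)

[0,11] min(19,15)*11=165 best=165 * → r--
[0,10] min(19,19)*10=190 best=190 * → r--

l=0, r=9, best area=190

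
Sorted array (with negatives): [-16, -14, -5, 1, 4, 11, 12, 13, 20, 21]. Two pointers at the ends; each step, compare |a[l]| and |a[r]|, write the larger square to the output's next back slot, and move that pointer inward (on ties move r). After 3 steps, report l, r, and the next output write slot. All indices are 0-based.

l=1, r=7, next write slot=6

l=0 r=9: |-16|<=|21| out[9]=441, r--
l=0 r=8: |-16|<=|20| out[8]=400, r--
l=0 r=7: |-16|>|13| out[7]=256, l++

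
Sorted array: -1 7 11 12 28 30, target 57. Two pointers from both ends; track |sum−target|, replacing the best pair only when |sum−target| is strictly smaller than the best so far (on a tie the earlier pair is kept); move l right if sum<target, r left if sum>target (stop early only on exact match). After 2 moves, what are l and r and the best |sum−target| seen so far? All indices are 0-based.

l=0 r=5: -1+30=29 d=28 *, l++
l=1 r=5: 7+30=37 d=20 *, l++

l=2, r=5, best |Δ|=20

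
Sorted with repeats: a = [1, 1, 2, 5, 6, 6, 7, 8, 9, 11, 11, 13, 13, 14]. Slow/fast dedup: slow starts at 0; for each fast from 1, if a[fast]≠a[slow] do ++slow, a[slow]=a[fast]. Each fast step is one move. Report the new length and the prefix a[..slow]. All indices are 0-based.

(s=0,f=1) a[fast]=1=a[slow] dup → fast++
(s=0,f=2) a[fast]=2≠a[slow]=1 write a[1]=2 → slow++,fast++
(s=1,f=3) a[fast]=5≠a[slow]=2 write a[2]=5 → slow++,fast++
(s=2,f=4) a[fast]=6≠a[slow]=5 write a[3]=6 → slow++,fast++
(s=3,f=5) a[fast]=6=a[slow] dup → fast++
(s=3,f=6) a[fast]=7≠a[slow]=6 write a[4]=7 → slow++,fast++
(s=4,f=7) a[fast]=8≠a[slow]=7 write a[5]=8 → slow++,fast++
(s=5,f=8) a[fast]=9≠a[slow]=8 write a[6]=9 → slow++,fast++
(s=6,f=9) a[fast]=11≠a[slow]=9 write a[7]=11 → slow++,fast++
(s=7,f=10) a[fast]=11=a[slow] dup → fast++
(s=7,f=11) a[fast]=13≠a[slow]=11 write a[8]=13 → slow++,fast++
(s=8,f=12) a[fast]=13=a[slow] dup → fast++
(s=8,f=13) a[fast]=14≠a[slow]=13 write a[9]=14 → slow++,fast++

length 10; prefix = [1, 2, 5, 6, 7, 8, 9, 11, 13, 14]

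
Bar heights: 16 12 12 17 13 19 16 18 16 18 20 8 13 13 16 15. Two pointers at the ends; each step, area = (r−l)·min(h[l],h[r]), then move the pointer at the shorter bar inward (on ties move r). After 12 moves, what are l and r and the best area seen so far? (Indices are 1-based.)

l=8, r=11, best area=225

l=1 r=16: min(16,15)*15=225 best=225 *, r--
l=1 r=15: min(16,16)*14=224 best=225, r--
l=1 r=14: min(16,13)*13=169 best=225, r--
l=1 r=13: min(16,13)*12=156 best=225, r--
l=1 r=12: min(16,8)*11=88 best=225, r--
l=1 r=11: min(16,20)*10=160 best=225, l++
l=2 r=11: min(12,20)*9=108 best=225, l++
l=3 r=11: min(12,20)*8=96 best=225, l++
l=4 r=11: min(17,20)*7=119 best=225, l++
l=5 r=11: min(13,20)*6=78 best=225, l++
l=6 r=11: min(19,20)*5=95 best=225, l++
l=7 r=11: min(16,20)*4=64 best=225, l++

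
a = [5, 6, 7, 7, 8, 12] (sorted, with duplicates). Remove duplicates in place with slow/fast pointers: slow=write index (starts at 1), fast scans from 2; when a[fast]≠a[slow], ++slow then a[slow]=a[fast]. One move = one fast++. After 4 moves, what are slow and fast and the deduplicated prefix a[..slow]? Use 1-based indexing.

slow=1 fast=2: a[fast]=6≠a[slow]=5 write a[2]=6, slow++,fast++
slow=2 fast=3: a[fast]=7≠a[slow]=6 write a[3]=7, slow++,fast++
slow=3 fast=4: a[fast]=7=a[slow] dup, fast++
slow=3 fast=5: a[fast]=8≠a[slow]=7 write a[4]=8, slow++,fast++

slow=4, fast=6, prefix=[5, 6, 7, 8]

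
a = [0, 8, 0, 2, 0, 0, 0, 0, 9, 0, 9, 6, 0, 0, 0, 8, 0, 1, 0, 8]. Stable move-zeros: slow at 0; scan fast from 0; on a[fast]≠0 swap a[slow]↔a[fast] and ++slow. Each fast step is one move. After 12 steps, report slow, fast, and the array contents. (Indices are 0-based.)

slow=0 fast=0: a[fast]=0, fast++
slow=0 fast=1: a[fast]=8≠0 swap→a[0]=8, slow++,fast++
slow=1 fast=2: a[fast]=0, fast++
slow=1 fast=3: a[fast]=2≠0 swap→a[1]=2, slow++,fast++
slow=2 fast=4: a[fast]=0, fast++
slow=2 fast=5: a[fast]=0, fast++
slow=2 fast=6: a[fast]=0, fast++
slow=2 fast=7: a[fast]=0, fast++
slow=2 fast=8: a[fast]=9≠0 swap→a[2]=9, slow++,fast++
slow=3 fast=9: a[fast]=0, fast++
slow=3 fast=10: a[fast]=9≠0 swap→a[3]=9, slow++,fast++
slow=4 fast=11: a[fast]=6≠0 swap→a[4]=6, slow++,fast++

slow=5, fast=12, a=[8, 2, 9, 9, 6, 0, 0, 0, 0, 0, 0, 0, 0, 0, 0, 8, 0, 1, 0, 8]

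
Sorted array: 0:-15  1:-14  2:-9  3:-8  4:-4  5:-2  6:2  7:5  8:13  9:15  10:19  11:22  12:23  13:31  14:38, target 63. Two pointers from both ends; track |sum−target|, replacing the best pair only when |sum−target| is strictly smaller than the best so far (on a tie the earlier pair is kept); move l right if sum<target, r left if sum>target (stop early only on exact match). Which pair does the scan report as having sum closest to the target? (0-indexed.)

pair (23, 38) with sum 61 (|Δ|=2)

[0,14] -15+38=23 d=40 * → l++
[1,14] -14+38=24 d=39 * → l++
[2,14] -9+38=29 d=34 * → l++
[3,14] -8+38=30 d=33 * → l++
[4,14] -4+38=34 d=29 * → l++
[5,14] -2+38=36 d=27 * → l++
[6,14] 2+38=40 d=23 * → l++
[7,14] 5+38=43 d=20 * → l++
[8,14] 13+38=51 d=12 * → l++
[9,14] 15+38=53 d=10 * → l++
[10,14] 19+38=57 d=6 * → l++
[11,14] 22+38=60 d=3 * → l++
[12,14] 23+38=61 d=2 * → l++
[13,14] 31+38=69 d=6 → r--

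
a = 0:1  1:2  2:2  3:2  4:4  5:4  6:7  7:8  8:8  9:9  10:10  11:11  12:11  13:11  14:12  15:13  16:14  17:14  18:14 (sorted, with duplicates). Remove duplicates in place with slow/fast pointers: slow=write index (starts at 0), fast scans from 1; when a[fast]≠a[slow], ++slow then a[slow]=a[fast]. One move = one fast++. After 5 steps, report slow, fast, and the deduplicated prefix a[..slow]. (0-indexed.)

(s=0,f=1) a[fast]=2≠a[slow]=1 write a[1]=2 → slow++,fast++
(s=1,f=2) a[fast]=2=a[slow] dup → fast++
(s=1,f=3) a[fast]=2=a[slow] dup → fast++
(s=1,f=4) a[fast]=4≠a[slow]=2 write a[2]=4 → slow++,fast++
(s=2,f=5) a[fast]=4=a[slow] dup → fast++

slow=2, fast=6, prefix=[1, 2, 4]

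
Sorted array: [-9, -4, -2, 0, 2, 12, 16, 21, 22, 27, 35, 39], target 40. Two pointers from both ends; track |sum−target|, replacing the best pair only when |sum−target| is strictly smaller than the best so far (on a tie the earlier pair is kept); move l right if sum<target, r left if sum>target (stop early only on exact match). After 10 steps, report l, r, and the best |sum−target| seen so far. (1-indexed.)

l=1 r=12: -9+39=30 d=10 *, l++
l=2 r=12: -4+39=35 d=5 *, l++
l=3 r=12: -2+39=37 d=3 *, l++
l=4 r=12: 0+39=39 d=1 *, l++
l=5 r=12: 2+39=41 d=1, r--
l=5 r=11: 2+35=37 d=3, l++
l=6 r=11: 12+35=47 d=7, r--
l=6 r=10: 12+27=39 d=1, l++
l=7 r=10: 16+27=43 d=3, r--
l=7 r=9: 16+22=38 d=2, l++

l=8, r=9, best |Δ|=1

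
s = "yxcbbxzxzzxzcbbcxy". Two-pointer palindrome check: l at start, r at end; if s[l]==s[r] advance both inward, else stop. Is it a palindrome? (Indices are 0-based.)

[0,17] 'y'=='y' → l++,r--
[1,16] 'x'=='x' → l++,r--
[2,15] 'c'=='c' → l++,r--
[3,14] 'b'=='b' → l++,r--
[4,13] 'b'=='b' → l++,r--
[5,12] 'x'!='c' → stop

not a palindrome (mismatch at 5,12)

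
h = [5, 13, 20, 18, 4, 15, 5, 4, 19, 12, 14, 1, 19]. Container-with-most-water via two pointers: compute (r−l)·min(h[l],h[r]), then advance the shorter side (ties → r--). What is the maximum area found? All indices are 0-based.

l=0 r=12: min(5,19)*12=60 best=60 *, l++
l=1 r=12: min(13,19)*11=143 best=143 *, l++
l=2 r=12: min(20,19)*10=190 best=190 *, r--
l=2 r=11: min(20,1)*9=9 best=190, r--
l=2 r=10: min(20,14)*8=112 best=190, r--
l=2 r=9: min(20,12)*7=84 best=190, r--
l=2 r=8: min(20,19)*6=114 best=190, r--
l=2 r=7: min(20,4)*5=20 best=190, r--
l=2 r=6: min(20,5)*4=20 best=190, r--
l=2 r=5: min(20,15)*3=45 best=190, r--
l=2 r=4: min(20,4)*2=8 best=190, r--
l=2 r=3: min(20,18)*1=18 best=190, r--

max area = 190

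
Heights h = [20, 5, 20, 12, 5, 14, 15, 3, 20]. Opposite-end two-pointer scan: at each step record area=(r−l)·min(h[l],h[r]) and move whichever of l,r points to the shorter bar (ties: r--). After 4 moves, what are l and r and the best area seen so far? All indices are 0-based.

l=0, r=4, best area=160

[0,8] min(20,20)*8=160 best=160 * → r--
[0,7] min(20,3)*7=21 best=160 → r--
[0,6] min(20,15)*6=90 best=160 → r--
[0,5] min(20,14)*5=70 best=160 → r--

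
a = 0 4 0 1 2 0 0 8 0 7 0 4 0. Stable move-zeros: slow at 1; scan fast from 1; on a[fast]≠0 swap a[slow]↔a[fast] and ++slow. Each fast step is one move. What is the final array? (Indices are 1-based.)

[4, 1, 2, 8, 7, 4, 0, 0, 0, 0, 0, 0, 0]

(s=1,f=1) a[fast]=0 → fast++
(s=1,f=2) a[fast]=4≠0 swap→a[1]=4 → slow++,fast++
(s=2,f=3) a[fast]=0 → fast++
(s=2,f=4) a[fast]=1≠0 swap→a[2]=1 → slow++,fast++
(s=3,f=5) a[fast]=2≠0 swap→a[3]=2 → slow++,fast++
(s=4,f=6) a[fast]=0 → fast++
(s=4,f=7) a[fast]=0 → fast++
(s=4,f=8) a[fast]=8≠0 swap→a[4]=8 → slow++,fast++
(s=5,f=9) a[fast]=0 → fast++
(s=5,f=10) a[fast]=7≠0 swap→a[5]=7 → slow++,fast++
(s=6,f=11) a[fast]=0 → fast++
(s=6,f=12) a[fast]=4≠0 swap→a[6]=4 → slow++,fast++
(s=7,f=13) a[fast]=0 → fast++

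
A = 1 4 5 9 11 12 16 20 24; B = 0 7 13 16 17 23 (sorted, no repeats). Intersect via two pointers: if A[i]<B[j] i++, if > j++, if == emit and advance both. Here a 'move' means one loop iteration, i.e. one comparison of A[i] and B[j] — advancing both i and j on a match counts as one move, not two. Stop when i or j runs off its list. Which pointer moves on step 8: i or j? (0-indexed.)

i=0 j=0: 1>0, j++
i=0 j=1: 1<7, i++
i=1 j=1: 4<7, i++
i=2 j=1: 5<7, i++
i=3 j=1: 9>7, j++
i=3 j=2: 9<13, i++
i=4 j=2: 11<13, i++
i=5 j=2: 12<13, i++

i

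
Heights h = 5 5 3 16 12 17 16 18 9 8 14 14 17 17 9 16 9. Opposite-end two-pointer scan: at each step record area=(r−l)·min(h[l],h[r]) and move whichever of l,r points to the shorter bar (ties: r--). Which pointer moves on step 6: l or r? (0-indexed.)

r

[0,16] min(5,9)*16=80 best=80 * → l++
[1,16] min(5,9)*15=75 best=80 → l++
[2,16] min(3,9)*14=42 best=80 → l++
[3,16] min(16,9)*13=117 best=117 * → r--
[3,15] min(16,16)*12=192 best=192 * → r--
[3,14] min(16,9)*11=99 best=192 → r--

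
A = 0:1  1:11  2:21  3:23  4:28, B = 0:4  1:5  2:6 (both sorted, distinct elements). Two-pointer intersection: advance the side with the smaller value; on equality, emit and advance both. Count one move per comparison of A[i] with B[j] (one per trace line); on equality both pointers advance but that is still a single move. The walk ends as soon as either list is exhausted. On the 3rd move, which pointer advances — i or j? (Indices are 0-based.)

j

[i=0,j=0] 1<4 → i++
[i=1,j=0] 11>4 → j++
[i=1,j=1] 11>5 → j++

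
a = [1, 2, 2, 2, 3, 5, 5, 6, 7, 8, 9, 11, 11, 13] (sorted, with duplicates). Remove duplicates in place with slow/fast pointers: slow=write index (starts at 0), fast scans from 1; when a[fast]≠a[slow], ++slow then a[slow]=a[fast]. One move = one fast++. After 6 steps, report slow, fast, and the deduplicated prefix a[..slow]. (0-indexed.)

(s=0,f=1) a[fast]=2≠a[slow]=1 write a[1]=2 → slow++,fast++
(s=1,f=2) a[fast]=2=a[slow] dup → fast++
(s=1,f=3) a[fast]=2=a[slow] dup → fast++
(s=1,f=4) a[fast]=3≠a[slow]=2 write a[2]=3 → slow++,fast++
(s=2,f=5) a[fast]=5≠a[slow]=3 write a[3]=5 → slow++,fast++
(s=3,f=6) a[fast]=5=a[slow] dup → fast++

slow=3, fast=7, prefix=[1, 2, 3, 5]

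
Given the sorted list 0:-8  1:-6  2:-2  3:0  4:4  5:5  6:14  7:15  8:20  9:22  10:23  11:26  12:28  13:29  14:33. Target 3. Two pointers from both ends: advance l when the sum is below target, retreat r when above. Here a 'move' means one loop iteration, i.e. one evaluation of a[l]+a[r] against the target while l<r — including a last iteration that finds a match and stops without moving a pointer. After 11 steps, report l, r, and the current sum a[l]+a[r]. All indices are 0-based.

l=2, r=5, sum=3

[0,14] -8+33=25 >3 → r--
[0,13] -8+29=21 >3 → r--
[0,12] -8+28=20 >3 → r--
[0,11] -8+26=18 >3 → r--
[0,10] -8+23=15 >3 → r--
[0,9] -8+22=14 >3 → r--
[0,8] -8+20=12 >3 → r--
[0,7] -8+15=7 >3 → r--
[0,6] -8+14=6 >3 → r--
[0,5] -8+5=-3 <3 → l++
[1,5] -6+5=-1 <3 → l++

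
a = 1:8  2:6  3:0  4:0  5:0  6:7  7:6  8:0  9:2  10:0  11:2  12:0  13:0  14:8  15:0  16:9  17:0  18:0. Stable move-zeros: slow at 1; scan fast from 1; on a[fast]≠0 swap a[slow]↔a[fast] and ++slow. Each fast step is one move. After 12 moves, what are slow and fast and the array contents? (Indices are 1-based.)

slow=7, fast=13, a=[8, 6, 7, 6, 2, 2, 0, 0, 0, 0, 0, 0, 0, 8, 0, 9, 0, 0]

(s=1,f=1) a[fast]=8≠0 swap→a[1]=8 → slow++,fast++
(s=2,f=2) a[fast]=6≠0 swap→a[2]=6 → slow++,fast++
(s=3,f=3) a[fast]=0 → fast++
(s=3,f=4) a[fast]=0 → fast++
(s=3,f=5) a[fast]=0 → fast++
(s=3,f=6) a[fast]=7≠0 swap→a[3]=7 → slow++,fast++
(s=4,f=7) a[fast]=6≠0 swap→a[4]=6 → slow++,fast++
(s=5,f=8) a[fast]=0 → fast++
(s=5,f=9) a[fast]=2≠0 swap→a[5]=2 → slow++,fast++
(s=6,f=10) a[fast]=0 → fast++
(s=6,f=11) a[fast]=2≠0 swap→a[6]=2 → slow++,fast++
(s=7,f=12) a[fast]=0 → fast++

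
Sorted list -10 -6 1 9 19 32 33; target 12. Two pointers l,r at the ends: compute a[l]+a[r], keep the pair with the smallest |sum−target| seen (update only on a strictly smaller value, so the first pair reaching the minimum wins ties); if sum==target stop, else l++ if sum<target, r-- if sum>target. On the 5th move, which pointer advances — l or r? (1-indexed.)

l=1 r=7: -10+33=23 d=11 *, r--
l=1 r=6: -10+32=22 d=10 *, r--
l=1 r=5: -10+19=9 d=3 *, l++
l=2 r=5: -6+19=13 d=1 *, r--
l=2 r=4: -6+9=3 d=9, l++

l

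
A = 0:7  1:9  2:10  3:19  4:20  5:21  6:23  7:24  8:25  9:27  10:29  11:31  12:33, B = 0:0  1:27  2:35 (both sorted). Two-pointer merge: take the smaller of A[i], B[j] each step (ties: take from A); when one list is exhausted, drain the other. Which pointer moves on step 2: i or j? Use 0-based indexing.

i

i=0 j=0: A[i]=7>B[j]=0 take 0, j++
i=0 j=1: A[i]=7<=B[j]=27 take 7, i++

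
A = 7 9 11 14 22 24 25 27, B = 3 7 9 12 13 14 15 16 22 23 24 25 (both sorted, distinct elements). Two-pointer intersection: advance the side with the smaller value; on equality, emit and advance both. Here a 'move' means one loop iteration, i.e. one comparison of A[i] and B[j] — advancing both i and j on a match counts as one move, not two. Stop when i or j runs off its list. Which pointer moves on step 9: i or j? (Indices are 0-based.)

j

[i=0,j=0] 7>3 → j++
[i=0,j=1] 7==7 emit → i++,j++
[i=1,j=2] 9==9 emit → i++,j++
[i=2,j=3] 11<12 → i++
[i=3,j=3] 14>12 → j++
[i=3,j=4] 14>13 → j++
[i=3,j=5] 14==14 emit → i++,j++
[i=4,j=6] 22>15 → j++
[i=4,j=7] 22>16 → j++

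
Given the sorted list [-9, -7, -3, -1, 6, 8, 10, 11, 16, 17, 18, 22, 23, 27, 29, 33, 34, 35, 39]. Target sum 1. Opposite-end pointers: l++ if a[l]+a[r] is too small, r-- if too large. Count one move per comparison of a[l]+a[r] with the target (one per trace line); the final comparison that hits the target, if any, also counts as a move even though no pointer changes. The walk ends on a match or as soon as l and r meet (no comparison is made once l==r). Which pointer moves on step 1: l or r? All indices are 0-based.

r

[0,18] -9+39=30 >1 → r--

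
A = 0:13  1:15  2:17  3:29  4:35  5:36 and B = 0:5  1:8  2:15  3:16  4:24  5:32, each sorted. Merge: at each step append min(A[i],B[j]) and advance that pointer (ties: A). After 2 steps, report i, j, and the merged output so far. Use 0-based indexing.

[i=0,j=0] A[i]=13>B[j]=5 take 5 → j++
[i=0,j=1] A[i]=13>B[j]=8 take 8 → j++

i=0, j=2, merged so far=[5, 8]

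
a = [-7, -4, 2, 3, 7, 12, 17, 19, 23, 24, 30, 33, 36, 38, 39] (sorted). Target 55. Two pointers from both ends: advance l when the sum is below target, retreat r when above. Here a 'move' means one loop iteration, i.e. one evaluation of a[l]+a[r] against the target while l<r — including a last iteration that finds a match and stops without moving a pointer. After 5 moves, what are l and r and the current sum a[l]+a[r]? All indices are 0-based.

l=5, r=14, sum=51

l=0 r=14: -7+39=32 <55, l++
l=1 r=14: -4+39=35 <55, l++
l=2 r=14: 2+39=41 <55, l++
l=3 r=14: 3+39=42 <55, l++
l=4 r=14: 7+39=46 <55, l++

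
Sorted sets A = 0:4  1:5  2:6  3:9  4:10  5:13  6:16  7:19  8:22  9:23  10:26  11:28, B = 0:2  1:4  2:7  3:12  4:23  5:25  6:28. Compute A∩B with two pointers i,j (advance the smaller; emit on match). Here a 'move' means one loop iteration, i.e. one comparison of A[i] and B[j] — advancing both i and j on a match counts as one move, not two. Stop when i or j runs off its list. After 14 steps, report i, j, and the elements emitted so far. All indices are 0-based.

[i=0,j=0] 4>2 → j++
[i=0,j=1] 4==4 emit → i++,j++
[i=1,j=2] 5<7 → i++
[i=2,j=2] 6<7 → i++
[i=3,j=2] 9>7 → j++
[i=3,j=3] 9<12 → i++
[i=4,j=3] 10<12 → i++
[i=5,j=3] 13>12 → j++
[i=5,j=4] 13<23 → i++
[i=6,j=4] 16<23 → i++
[i=7,j=4] 19<23 → i++
[i=8,j=4] 22<23 → i++
[i=9,j=4] 23==23 emit → i++,j++
[i=10,j=5] 26>25 → j++

i=10, j=6, emitted=[4, 23]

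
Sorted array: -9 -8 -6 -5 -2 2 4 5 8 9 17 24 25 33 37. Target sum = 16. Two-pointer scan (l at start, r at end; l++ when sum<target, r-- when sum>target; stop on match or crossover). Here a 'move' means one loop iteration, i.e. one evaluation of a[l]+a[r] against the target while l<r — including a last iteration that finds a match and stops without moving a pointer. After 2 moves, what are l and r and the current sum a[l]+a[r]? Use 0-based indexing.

[0,14] -9+37=28 >16 → r--
[0,13] -9+33=24 >16 → r--

l=0, r=12, sum=16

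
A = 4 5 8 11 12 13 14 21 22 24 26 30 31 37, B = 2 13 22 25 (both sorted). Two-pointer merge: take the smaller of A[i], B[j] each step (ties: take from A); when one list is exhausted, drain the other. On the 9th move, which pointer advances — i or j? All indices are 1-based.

i

[i=1,j=1] A[i]=4>B[j]=2 take 2 → j++
[i=1,j=2] A[i]=4<=B[j]=13 take 4 → i++
[i=2,j=2] A[i]=5<=B[j]=13 take 5 → i++
[i=3,j=2] A[i]=8<=B[j]=13 take 8 → i++
[i=4,j=2] A[i]=11<=B[j]=13 take 11 → i++
[i=5,j=2] A[i]=12<=B[j]=13 take 12 → i++
[i=6,j=2] A[i]=13<=B[j]=13 take 13 → i++
[i=7,j=2] A[i]=14>B[j]=13 take 13 → j++
[i=7,j=3] A[i]=14<=B[j]=22 take 14 → i++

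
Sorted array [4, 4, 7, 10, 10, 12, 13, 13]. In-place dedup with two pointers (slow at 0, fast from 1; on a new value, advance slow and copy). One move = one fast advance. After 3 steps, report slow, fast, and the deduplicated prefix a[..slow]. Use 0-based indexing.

slow=2, fast=4, prefix=[4, 7, 10]

(s=0,f=1) a[fast]=4=a[slow] dup → fast++
(s=0,f=2) a[fast]=7≠a[slow]=4 write a[1]=7 → slow++,fast++
(s=1,f=3) a[fast]=10≠a[slow]=7 write a[2]=10 → slow++,fast++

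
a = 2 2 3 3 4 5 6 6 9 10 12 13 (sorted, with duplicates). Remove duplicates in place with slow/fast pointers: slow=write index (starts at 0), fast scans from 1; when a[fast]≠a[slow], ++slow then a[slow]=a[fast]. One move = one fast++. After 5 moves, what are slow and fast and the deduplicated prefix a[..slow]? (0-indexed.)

slow=3, fast=6, prefix=[2, 3, 4, 5]

(s=0,f=1) a[fast]=2=a[slow] dup → fast++
(s=0,f=2) a[fast]=3≠a[slow]=2 write a[1]=3 → slow++,fast++
(s=1,f=3) a[fast]=3=a[slow] dup → fast++
(s=1,f=4) a[fast]=4≠a[slow]=3 write a[2]=4 → slow++,fast++
(s=2,f=5) a[fast]=5≠a[slow]=4 write a[3]=5 → slow++,fast++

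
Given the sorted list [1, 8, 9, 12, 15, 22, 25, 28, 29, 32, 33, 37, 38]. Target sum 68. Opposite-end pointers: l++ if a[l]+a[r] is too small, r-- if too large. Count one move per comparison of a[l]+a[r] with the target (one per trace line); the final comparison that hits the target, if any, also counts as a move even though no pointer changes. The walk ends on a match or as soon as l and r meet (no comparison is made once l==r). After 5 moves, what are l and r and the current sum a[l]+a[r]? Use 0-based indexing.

l=5, r=12, sum=60

l=0 r=12: 1+38=39 <68, l++
l=1 r=12: 8+38=46 <68, l++
l=2 r=12: 9+38=47 <68, l++
l=3 r=12: 12+38=50 <68, l++
l=4 r=12: 15+38=53 <68, l++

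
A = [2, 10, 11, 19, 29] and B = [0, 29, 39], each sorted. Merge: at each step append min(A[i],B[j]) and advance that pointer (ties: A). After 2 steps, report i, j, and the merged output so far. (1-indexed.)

i=1 j=1: A[i]=2>B[j]=0 take 0, j++
i=1 j=2: A[i]=2<=B[j]=29 take 2, i++

i=2, j=2, merged so far=[0, 2]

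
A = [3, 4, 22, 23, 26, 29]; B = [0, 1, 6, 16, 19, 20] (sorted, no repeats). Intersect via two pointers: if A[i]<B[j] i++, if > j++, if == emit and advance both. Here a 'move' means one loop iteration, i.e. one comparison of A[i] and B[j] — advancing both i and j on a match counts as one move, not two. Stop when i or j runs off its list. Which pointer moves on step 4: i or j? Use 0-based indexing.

[i=0,j=0] 3>0 → j++
[i=0,j=1] 3>1 → j++
[i=0,j=2] 3<6 → i++
[i=1,j=2] 4<6 → i++

i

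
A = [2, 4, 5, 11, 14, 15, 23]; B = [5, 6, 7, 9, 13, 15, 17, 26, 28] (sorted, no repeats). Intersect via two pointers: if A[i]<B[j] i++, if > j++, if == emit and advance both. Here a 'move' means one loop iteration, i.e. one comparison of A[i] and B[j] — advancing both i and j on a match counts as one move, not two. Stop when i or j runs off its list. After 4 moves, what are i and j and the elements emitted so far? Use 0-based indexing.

i=3, j=2, emitted=[5]

i=0 j=0: 2<5, i++
i=1 j=0: 4<5, i++
i=2 j=0: 5==5 emit, i++,j++
i=3 j=1: 11>6, j++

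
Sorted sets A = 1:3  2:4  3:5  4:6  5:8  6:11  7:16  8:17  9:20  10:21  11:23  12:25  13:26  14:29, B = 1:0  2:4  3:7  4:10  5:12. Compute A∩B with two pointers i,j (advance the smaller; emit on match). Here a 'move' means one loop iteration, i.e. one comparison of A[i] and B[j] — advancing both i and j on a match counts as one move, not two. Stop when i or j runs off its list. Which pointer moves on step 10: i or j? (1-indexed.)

i=1 j=1: 3>0, j++
i=1 j=2: 3<4, i++
i=2 j=2: 4==4 emit, i++,j++
i=3 j=3: 5<7, i++
i=4 j=3: 6<7, i++
i=5 j=3: 8>7, j++
i=5 j=4: 8<10, i++
i=6 j=4: 11>10, j++
i=6 j=5: 11<12, i++
i=7 j=5: 16>12, j++

j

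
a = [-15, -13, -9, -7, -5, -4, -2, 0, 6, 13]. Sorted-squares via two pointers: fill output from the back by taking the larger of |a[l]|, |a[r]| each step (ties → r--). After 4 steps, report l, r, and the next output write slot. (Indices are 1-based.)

l=1 r=10: |-15|>|13| out[10]=225, l++
l=2 r=10: |-13|<=|13| out[9]=169, r--
l=2 r=9: |-13|>|6| out[8]=169, l++
l=3 r=9: |-9|>|6| out[7]=81, l++

l=4, r=9, next write slot=6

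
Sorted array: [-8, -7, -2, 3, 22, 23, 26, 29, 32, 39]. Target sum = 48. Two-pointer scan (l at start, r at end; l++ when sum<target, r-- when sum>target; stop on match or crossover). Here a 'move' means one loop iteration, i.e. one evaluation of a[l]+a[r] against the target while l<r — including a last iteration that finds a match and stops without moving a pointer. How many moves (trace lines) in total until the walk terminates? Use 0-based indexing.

[0,9] -8+39=31 <48 → l++
[1,9] -7+39=32 <48 → l++
[2,9] -2+39=37 <48 → l++
[3,9] 3+39=42 <48 → l++
[4,9] 22+39=61 >48 → r--
[4,8] 22+32=54 >48 → r--
[4,7] 22+29=51 >48 → r--
[4,6] 22+26=48 → found

8 moves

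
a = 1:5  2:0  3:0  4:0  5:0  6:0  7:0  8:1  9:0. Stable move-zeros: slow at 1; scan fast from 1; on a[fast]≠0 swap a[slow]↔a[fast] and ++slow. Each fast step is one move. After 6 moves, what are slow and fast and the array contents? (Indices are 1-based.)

slow=2, fast=7, a=[5, 0, 0, 0, 0, 0, 0, 1, 0]

slow=1 fast=1: a[fast]=5≠0 swap→a[1]=5, slow++,fast++
slow=2 fast=2: a[fast]=0, fast++
slow=2 fast=3: a[fast]=0, fast++
slow=2 fast=4: a[fast]=0, fast++
slow=2 fast=5: a[fast]=0, fast++
slow=2 fast=6: a[fast]=0, fast++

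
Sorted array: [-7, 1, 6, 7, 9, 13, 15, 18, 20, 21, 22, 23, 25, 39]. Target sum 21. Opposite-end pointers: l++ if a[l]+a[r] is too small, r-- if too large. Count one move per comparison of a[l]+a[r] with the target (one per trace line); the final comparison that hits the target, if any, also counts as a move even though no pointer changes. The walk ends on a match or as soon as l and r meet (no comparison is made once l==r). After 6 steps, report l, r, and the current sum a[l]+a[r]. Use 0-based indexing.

l=1, r=8, sum=21

[0,13] -7+39=32 >21 → r--
[0,12] -7+25=18 <21 → l++
[1,12] 1+25=26 >21 → r--
[1,11] 1+23=24 >21 → r--
[1,10] 1+22=23 >21 → r--
[1,9] 1+21=22 >21 → r--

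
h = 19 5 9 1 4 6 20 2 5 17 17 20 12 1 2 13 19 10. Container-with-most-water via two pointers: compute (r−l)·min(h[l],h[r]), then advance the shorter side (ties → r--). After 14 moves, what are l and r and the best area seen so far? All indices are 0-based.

[0,17] min(19,10)*17=170 best=170 * → r--
[0,16] min(19,19)*16=304 best=304 * → r--
[0,15] min(19,13)*15=195 best=304 → r--
[0,14] min(19,2)*14=28 best=304 → r--
[0,13] min(19,1)*13=13 best=304 → r--
[0,12] min(19,12)*12=144 best=304 → r--
[0,11] min(19,20)*11=209 best=304 → l++
[1,11] min(5,20)*10=50 best=304 → l++
[2,11] min(9,20)*9=81 best=304 → l++
[3,11] min(1,20)*8=8 best=304 → l++
[4,11] min(4,20)*7=28 best=304 → l++
[5,11] min(6,20)*6=36 best=304 → l++
[6,11] min(20,20)*5=100 best=304 → r--
[6,10] min(20,17)*4=68 best=304 → r--

l=6, r=9, best area=304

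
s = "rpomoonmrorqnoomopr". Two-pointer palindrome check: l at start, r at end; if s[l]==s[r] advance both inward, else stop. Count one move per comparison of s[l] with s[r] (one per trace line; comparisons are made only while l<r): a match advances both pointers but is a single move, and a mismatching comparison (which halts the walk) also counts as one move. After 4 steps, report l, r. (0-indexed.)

l=4, r=14

l=0 r=18: 'r'=='r', l++,r--
l=1 r=17: 'p'=='p', l++,r--
l=2 r=16: 'o'=='o', l++,r--
l=3 r=15: 'm'=='m', l++,r--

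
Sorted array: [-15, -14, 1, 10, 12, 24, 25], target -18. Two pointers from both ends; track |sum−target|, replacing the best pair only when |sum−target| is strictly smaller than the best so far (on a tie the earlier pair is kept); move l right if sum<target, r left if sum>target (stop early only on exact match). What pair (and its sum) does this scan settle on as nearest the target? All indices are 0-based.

pair (-15, 1) with sum -14 (|Δ|=4)

l=0 r=6: -15+25=10 d=28 *, r--
l=0 r=5: -15+24=9 d=27 *, r--
l=0 r=4: -15+12=-3 d=15 *, r--
l=0 r=3: -15+10=-5 d=13 *, r--
l=0 r=2: -15+1=-14 d=4 *, r--
l=0 r=1: -15+-14=-29 d=11, l++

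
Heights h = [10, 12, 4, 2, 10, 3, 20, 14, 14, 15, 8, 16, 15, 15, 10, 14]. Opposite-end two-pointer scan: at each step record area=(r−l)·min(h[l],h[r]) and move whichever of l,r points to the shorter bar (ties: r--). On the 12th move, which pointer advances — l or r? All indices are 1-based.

r

l=1 r=16: min(10,14)*15=150 best=150 *, l++
l=2 r=16: min(12,14)*14=168 best=168 *, l++
l=3 r=16: min(4,14)*13=52 best=168, l++
l=4 r=16: min(2,14)*12=24 best=168, l++
l=5 r=16: min(10,14)*11=110 best=168, l++
l=6 r=16: min(3,14)*10=30 best=168, l++
l=7 r=16: min(20,14)*9=126 best=168, r--
l=7 r=15: min(20,10)*8=80 best=168, r--
l=7 r=14: min(20,15)*7=105 best=168, r--
l=7 r=13: min(20,15)*6=90 best=168, r--
l=7 r=12: min(20,16)*5=80 best=168, r--
l=7 r=11: min(20,8)*4=32 best=168, r--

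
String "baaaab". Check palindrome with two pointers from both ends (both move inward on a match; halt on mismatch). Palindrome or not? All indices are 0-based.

palindrome

l=0 r=5: 'b'=='b', l++,r--
l=1 r=4: 'a'=='a', l++,r--
l=2 r=3: 'a'=='a', l++,r--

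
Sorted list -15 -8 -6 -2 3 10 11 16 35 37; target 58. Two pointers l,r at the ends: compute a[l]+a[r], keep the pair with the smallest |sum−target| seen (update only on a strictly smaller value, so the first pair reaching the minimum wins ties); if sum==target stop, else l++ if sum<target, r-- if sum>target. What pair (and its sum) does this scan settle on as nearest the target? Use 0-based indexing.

pair (16, 37) with sum 53 (|Δ|=5)

l=0 r=9: -15+37=22 d=36 *, l++
l=1 r=9: -8+37=29 d=29 *, l++
l=2 r=9: -6+37=31 d=27 *, l++
l=3 r=9: -2+37=35 d=23 *, l++
l=4 r=9: 3+37=40 d=18 *, l++
l=5 r=9: 10+37=47 d=11 *, l++
l=6 r=9: 11+37=48 d=10 *, l++
l=7 r=9: 16+37=53 d=5 *, l++
l=8 r=9: 35+37=72 d=14, r--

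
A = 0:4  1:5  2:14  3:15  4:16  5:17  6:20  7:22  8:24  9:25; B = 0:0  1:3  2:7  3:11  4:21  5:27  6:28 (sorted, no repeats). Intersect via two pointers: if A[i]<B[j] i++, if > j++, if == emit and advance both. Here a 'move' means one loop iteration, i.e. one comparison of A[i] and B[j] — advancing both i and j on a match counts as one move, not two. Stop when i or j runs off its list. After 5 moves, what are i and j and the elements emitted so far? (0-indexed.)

i=2, j=3, emitted=[]

[i=0,j=0] 4>0 → j++
[i=0,j=1] 4>3 → j++
[i=0,j=2] 4<7 → i++
[i=1,j=2] 5<7 → i++
[i=2,j=2] 14>7 → j++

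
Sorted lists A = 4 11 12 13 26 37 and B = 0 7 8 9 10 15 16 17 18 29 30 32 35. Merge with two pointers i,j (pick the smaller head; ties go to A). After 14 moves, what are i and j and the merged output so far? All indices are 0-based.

i=0 j=0: A[i]=4>B[j]=0 take 0, j++
i=0 j=1: A[i]=4<=B[j]=7 take 4, i++
i=1 j=1: A[i]=11>B[j]=7 take 7, j++
i=1 j=2: A[i]=11>B[j]=8 take 8, j++
i=1 j=3: A[i]=11>B[j]=9 take 9, j++
i=1 j=4: A[i]=11>B[j]=10 take 10, j++
i=1 j=5: A[i]=11<=B[j]=15 take 11, i++
i=2 j=5: A[i]=12<=B[j]=15 take 12, i++
i=3 j=5: A[i]=13<=B[j]=15 take 13, i++
i=4 j=5: A[i]=26>B[j]=15 take 15, j++
i=4 j=6: A[i]=26>B[j]=16 take 16, j++
i=4 j=7: A[i]=26>B[j]=17 take 17, j++
i=4 j=8: A[i]=26>B[j]=18 take 18, j++
i=4 j=9: A[i]=26<=B[j]=29 take 26, i++

i=5, j=9, merged so far=[0, 4, 7, 8, 9, 10, 11, 12, 13, 15, 16, 17, 18, 26]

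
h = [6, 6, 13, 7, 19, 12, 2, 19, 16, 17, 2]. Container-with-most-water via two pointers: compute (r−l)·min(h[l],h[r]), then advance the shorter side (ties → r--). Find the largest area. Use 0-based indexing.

l=0 r=10: min(6,2)*10=20 best=20 *, r--
l=0 r=9: min(6,17)*9=54 best=54 *, l++
l=1 r=9: min(6,17)*8=48 best=54, l++
l=2 r=9: min(13,17)*7=91 best=91 *, l++
l=3 r=9: min(7,17)*6=42 best=91, l++
l=4 r=9: min(19,17)*5=85 best=91, r--
l=4 r=8: min(19,16)*4=64 best=91, r--
l=4 r=7: min(19,19)*3=57 best=91, r--
l=4 r=6: min(19,2)*2=4 best=91, r--
l=4 r=5: min(19,12)*1=12 best=91, r--

max area = 91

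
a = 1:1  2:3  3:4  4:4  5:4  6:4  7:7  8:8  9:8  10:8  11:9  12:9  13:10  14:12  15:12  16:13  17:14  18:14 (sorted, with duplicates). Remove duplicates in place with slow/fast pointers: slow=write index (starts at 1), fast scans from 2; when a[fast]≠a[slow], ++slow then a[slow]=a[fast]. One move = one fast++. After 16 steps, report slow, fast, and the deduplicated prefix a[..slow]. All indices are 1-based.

slow=1 fast=2: a[fast]=3≠a[slow]=1 write a[2]=3, slow++,fast++
slow=2 fast=3: a[fast]=4≠a[slow]=3 write a[3]=4, slow++,fast++
slow=3 fast=4: a[fast]=4=a[slow] dup, fast++
slow=3 fast=5: a[fast]=4=a[slow] dup, fast++
slow=3 fast=6: a[fast]=4=a[slow] dup, fast++
slow=3 fast=7: a[fast]=7≠a[slow]=4 write a[4]=7, slow++,fast++
slow=4 fast=8: a[fast]=8≠a[slow]=7 write a[5]=8, slow++,fast++
slow=5 fast=9: a[fast]=8=a[slow] dup, fast++
slow=5 fast=10: a[fast]=8=a[slow] dup, fast++
slow=5 fast=11: a[fast]=9≠a[slow]=8 write a[6]=9, slow++,fast++
slow=6 fast=12: a[fast]=9=a[slow] dup, fast++
slow=6 fast=13: a[fast]=10≠a[slow]=9 write a[7]=10, slow++,fast++
slow=7 fast=14: a[fast]=12≠a[slow]=10 write a[8]=12, slow++,fast++
slow=8 fast=15: a[fast]=12=a[slow] dup, fast++
slow=8 fast=16: a[fast]=13≠a[slow]=12 write a[9]=13, slow++,fast++
slow=9 fast=17: a[fast]=14≠a[slow]=13 write a[10]=14, slow++,fast++

slow=10, fast=18, prefix=[1, 3, 4, 7, 8, 9, 10, 12, 13, 14]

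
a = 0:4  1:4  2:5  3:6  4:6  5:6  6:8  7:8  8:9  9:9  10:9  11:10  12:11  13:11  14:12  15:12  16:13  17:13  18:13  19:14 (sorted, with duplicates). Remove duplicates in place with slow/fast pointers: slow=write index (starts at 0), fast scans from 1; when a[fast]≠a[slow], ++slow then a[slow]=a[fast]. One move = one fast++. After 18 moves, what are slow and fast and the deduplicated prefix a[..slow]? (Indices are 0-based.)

slow=0 fast=1: a[fast]=4=a[slow] dup, fast++
slow=0 fast=2: a[fast]=5≠a[slow]=4 write a[1]=5, slow++,fast++
slow=1 fast=3: a[fast]=6≠a[slow]=5 write a[2]=6, slow++,fast++
slow=2 fast=4: a[fast]=6=a[slow] dup, fast++
slow=2 fast=5: a[fast]=6=a[slow] dup, fast++
slow=2 fast=6: a[fast]=8≠a[slow]=6 write a[3]=8, slow++,fast++
slow=3 fast=7: a[fast]=8=a[slow] dup, fast++
slow=3 fast=8: a[fast]=9≠a[slow]=8 write a[4]=9, slow++,fast++
slow=4 fast=9: a[fast]=9=a[slow] dup, fast++
slow=4 fast=10: a[fast]=9=a[slow] dup, fast++
slow=4 fast=11: a[fast]=10≠a[slow]=9 write a[5]=10, slow++,fast++
slow=5 fast=12: a[fast]=11≠a[slow]=10 write a[6]=11, slow++,fast++
slow=6 fast=13: a[fast]=11=a[slow] dup, fast++
slow=6 fast=14: a[fast]=12≠a[slow]=11 write a[7]=12, slow++,fast++
slow=7 fast=15: a[fast]=12=a[slow] dup, fast++
slow=7 fast=16: a[fast]=13≠a[slow]=12 write a[8]=13, slow++,fast++
slow=8 fast=17: a[fast]=13=a[slow] dup, fast++
slow=8 fast=18: a[fast]=13=a[slow] dup, fast++

slow=8, fast=19, prefix=[4, 5, 6, 8, 9, 10, 11, 12, 13]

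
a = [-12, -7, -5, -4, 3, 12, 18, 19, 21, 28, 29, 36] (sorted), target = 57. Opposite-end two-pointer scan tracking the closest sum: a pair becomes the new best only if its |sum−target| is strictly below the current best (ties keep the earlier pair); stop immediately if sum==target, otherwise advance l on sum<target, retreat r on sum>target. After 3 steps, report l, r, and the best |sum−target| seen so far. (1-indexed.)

l=1 r=12: -12+36=24 d=33 *, l++
l=2 r=12: -7+36=29 d=28 *, l++
l=3 r=12: -5+36=31 d=26 *, l++

l=4, r=12, best |Δ|=26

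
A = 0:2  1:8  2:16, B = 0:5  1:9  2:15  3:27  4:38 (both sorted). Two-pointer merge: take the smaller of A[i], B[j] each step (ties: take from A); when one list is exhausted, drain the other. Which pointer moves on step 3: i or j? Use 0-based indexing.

[i=0,j=0] A[i]=2<=B[j]=5 take 2 → i++
[i=1,j=0] A[i]=8>B[j]=5 take 5 → j++
[i=1,j=1] A[i]=8<=B[j]=9 take 8 → i++

i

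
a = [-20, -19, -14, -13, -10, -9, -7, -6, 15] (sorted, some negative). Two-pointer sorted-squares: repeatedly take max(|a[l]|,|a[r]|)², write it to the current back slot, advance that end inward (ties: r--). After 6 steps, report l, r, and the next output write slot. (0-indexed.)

l=0 r=8: |-20|>|15| out[8]=400, l++
l=1 r=8: |-19|>|15| out[7]=361, l++
l=2 r=8: |-14|<=|15| out[6]=225, r--
l=2 r=7: |-14|>|-6| out[5]=196, l++
l=3 r=7: |-13|>|-6| out[4]=169, l++
l=4 r=7: |-10|>|-6| out[3]=100, l++

l=5, r=7, next write slot=2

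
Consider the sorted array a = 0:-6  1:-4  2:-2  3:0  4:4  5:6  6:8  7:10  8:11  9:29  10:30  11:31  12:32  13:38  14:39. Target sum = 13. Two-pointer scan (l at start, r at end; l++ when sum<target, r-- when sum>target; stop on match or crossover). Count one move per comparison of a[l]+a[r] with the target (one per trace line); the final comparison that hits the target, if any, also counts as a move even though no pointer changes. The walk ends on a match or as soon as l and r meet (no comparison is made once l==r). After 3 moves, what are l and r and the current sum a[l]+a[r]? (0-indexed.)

l=0, r=11, sum=25

l=0 r=14: -6+39=33 >13, r--
l=0 r=13: -6+38=32 >13, r--
l=0 r=12: -6+32=26 >13, r--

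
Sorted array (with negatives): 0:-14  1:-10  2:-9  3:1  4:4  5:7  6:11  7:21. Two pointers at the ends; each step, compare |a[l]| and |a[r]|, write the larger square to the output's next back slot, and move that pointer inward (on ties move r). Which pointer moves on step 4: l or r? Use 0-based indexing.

l

l=0 r=7: |-14|<=|21| out[7]=441, r--
l=0 r=6: |-14|>|11| out[6]=196, l++
l=1 r=6: |-10|<=|11| out[5]=121, r--
l=1 r=5: |-10|>|7| out[4]=100, l++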